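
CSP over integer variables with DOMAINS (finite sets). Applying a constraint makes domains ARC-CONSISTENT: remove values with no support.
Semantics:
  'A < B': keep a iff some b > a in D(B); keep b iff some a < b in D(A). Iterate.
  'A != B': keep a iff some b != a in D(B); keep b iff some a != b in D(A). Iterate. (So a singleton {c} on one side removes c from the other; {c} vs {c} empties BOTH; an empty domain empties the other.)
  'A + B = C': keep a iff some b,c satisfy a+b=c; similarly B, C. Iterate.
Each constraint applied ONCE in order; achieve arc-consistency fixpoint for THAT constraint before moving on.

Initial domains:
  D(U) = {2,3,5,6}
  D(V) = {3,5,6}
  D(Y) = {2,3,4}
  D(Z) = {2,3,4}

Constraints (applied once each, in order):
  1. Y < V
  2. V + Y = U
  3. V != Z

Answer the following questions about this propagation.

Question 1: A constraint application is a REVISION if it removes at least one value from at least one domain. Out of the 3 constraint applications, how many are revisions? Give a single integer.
Constraint 1 (Y < V) on D(Y)={2,3,4} D(V)={3,5,6}: no change => not a revision
Constraint 2 (V + Y = U) on D(V)={3,5,6} D(Y)={2,3,4} D(U)={2,3,5,6}: V {3,5,6}->{3}; Y {2,3,4}->{2,3}; U {2,3,5,6}->{5,6} => REVISION
Constraint 3 (V != Z) on D(V)={3} D(Z)={2,3,4}: Z {2,3,4}->{2,4} => REVISION
Total revisions = 2

Answer: 2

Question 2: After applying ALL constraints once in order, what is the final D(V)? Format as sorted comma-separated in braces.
Answer: {3}

Derivation:
Constraint 1 (Y < V) on D(Y)={2,3,4} D(V)={3,5,6}: no change
Constraint 2 (V + Y = U) on D(V)={3,5,6} D(Y)={2,3,4} D(U)={2,3,5,6}: V {3,5,6}->{3}; Y {2,3,4}->{2,3}; U {2,3,5,6}->{5,6}
Constraint 3 (V != Z) on D(V)={3} D(Z)={2,3,4}: Z {2,3,4}->{2,4}
So after all 3 constraints: D(V) = {3}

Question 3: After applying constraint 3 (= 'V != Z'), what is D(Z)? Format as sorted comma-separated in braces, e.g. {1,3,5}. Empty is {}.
Constraint 1 (Y < V) on D(Y)={2,3,4} D(V)={3,5,6}: no change
Constraint 2 (V + Y = U) on D(V)={3,5,6} D(Y)={2,3,4} D(U)={2,3,5,6}: V {3,5,6}->{3}; Y {2,3,4}->{2,3}; U {2,3,5,6}->{5,6}
Constraint 3 (V != Z) on D(V)={3} D(Z)={2,3,4}: Z {2,3,4}->{2,4}
So after constraint 3: D(Z) = {2,4}

Answer: {2,4}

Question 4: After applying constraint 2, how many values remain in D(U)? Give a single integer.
Constraint 1 (Y < V) on D(Y)={2,3,4} D(V)={3,5,6}: no change
Constraint 2 (V + Y = U) on D(V)={3,5,6} D(Y)={2,3,4} D(U)={2,3,5,6}: V {3,5,6}->{3}; Y {2,3,4}->{2,3}; U {2,3,5,6}->{5,6}
So after constraint 2: D(U)={5,6}, size = 2

Answer: 2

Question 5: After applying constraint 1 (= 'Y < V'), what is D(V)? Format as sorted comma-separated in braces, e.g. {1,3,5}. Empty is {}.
Answer: {3,5,6}

Derivation:
Constraint 1 (Y < V) on D(Y)={2,3,4} D(V)={3,5,6}: no change
So after constraint 1: D(V) = {3,5,6}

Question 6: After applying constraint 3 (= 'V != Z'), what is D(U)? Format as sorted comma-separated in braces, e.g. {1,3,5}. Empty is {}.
Constraint 1 (Y < V) on D(Y)={2,3,4} D(V)={3,5,6}: no change
Constraint 2 (V + Y = U) on D(V)={3,5,6} D(Y)={2,3,4} D(U)={2,3,5,6}: V {3,5,6}->{3}; Y {2,3,4}->{2,3}; U {2,3,5,6}->{5,6}
Constraint 3 (V != Z) on D(V)={3} D(Z)={2,3,4}: Z {2,3,4}->{2,4}
So after constraint 3: D(U) = {5,6}

Answer: {5,6}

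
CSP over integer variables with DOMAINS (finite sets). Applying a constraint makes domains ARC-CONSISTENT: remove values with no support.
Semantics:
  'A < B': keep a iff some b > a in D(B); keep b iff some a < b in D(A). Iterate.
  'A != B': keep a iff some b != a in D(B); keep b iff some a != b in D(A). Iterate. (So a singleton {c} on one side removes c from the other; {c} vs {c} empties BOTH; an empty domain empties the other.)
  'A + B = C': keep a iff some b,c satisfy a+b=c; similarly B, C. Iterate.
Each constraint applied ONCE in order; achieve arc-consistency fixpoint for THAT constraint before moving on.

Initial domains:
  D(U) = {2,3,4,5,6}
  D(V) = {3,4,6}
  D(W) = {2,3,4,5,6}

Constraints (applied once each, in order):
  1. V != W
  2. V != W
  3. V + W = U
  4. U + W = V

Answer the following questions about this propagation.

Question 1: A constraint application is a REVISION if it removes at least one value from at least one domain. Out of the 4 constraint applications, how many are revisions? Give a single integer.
Constraint 1 (V != W) on D(V)={3,4,6} D(W)={2,3,4,5,6}: no change => not a revision
Constraint 2 (V != W) on D(V)={3,4,6} D(W)={2,3,4,5,6}: no change => not a revision
Constraint 3 (V + W = U) on D(V)={3,4,6} D(W)={2,3,4,5,6} D(U)={2,3,4,5,6}: V {3,4,6}->{3,4}; W {2,3,4,5,6}->{2,3}; U {2,3,4,5,6}->{5,6} => REVISION
Constraint 4 (U + W = V) on D(U)={5,6} D(W)={2,3} D(V)={3,4}: U {5,6}->{}; W {2,3}->{}; V {3,4}->{} => REVISION
Total revisions = 2

Answer: 2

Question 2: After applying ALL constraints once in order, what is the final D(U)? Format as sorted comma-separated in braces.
Answer: {}

Derivation:
Constraint 1 (V != W) on D(V)={3,4,6} D(W)={2,3,4,5,6}: no change
Constraint 2 (V != W) on D(V)={3,4,6} D(W)={2,3,4,5,6}: no change
Constraint 3 (V + W = U) on D(V)={3,4,6} D(W)={2,3,4,5,6} D(U)={2,3,4,5,6}: V {3,4,6}->{3,4}; W {2,3,4,5,6}->{2,3}; U {2,3,4,5,6}->{5,6}
Constraint 4 (U + W = V) on D(U)={5,6} D(W)={2,3} D(V)={3,4}: U {5,6}->{}; W {2,3}->{}; V {3,4}->{}
So after all 4 constraints: D(U) = {}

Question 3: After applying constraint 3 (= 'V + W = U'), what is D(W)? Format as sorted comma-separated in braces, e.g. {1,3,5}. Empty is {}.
Answer: {2,3}

Derivation:
Constraint 1 (V != W) on D(V)={3,4,6} D(W)={2,3,4,5,6}: no change
Constraint 2 (V != W) on D(V)={3,4,6} D(W)={2,3,4,5,6}: no change
Constraint 3 (V + W = U) on D(V)={3,4,6} D(W)={2,3,4,5,6} D(U)={2,3,4,5,6}: V {3,4,6}->{3,4}; W {2,3,4,5,6}->{2,3}; U {2,3,4,5,6}->{5,6}
So after constraint 3: D(W) = {2,3}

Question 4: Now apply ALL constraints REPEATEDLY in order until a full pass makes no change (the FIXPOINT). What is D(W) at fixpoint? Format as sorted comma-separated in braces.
pass 0 (initial): D(W)={2,3,4,5,6}
pass 1: U {2,3,4,5,6}->{}; V {3,4,6}->{}; W {2,3,4,5,6}->{}
pass 2: no change
Fixpoint after 2 passes: D(W) = {}

Answer: {}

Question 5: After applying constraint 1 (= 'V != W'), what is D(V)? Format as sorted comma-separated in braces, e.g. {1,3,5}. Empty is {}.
Constraint 1 (V != W) on D(V)={3,4,6} D(W)={2,3,4,5,6}: no change
So after constraint 1: D(V) = {3,4,6}

Answer: {3,4,6}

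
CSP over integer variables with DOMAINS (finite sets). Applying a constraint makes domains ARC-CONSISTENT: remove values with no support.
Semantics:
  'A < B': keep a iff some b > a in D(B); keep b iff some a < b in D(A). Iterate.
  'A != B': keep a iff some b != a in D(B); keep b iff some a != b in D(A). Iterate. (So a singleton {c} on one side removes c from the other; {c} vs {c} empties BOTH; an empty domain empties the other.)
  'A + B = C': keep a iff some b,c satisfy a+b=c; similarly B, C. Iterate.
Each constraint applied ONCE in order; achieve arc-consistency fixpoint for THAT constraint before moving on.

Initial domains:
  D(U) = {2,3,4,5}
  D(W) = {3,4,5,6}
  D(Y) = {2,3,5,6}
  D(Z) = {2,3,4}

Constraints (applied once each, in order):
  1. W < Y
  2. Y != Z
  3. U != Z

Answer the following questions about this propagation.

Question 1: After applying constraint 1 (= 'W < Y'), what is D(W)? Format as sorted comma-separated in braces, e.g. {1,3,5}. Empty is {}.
Constraint 1 (W < Y) on D(W)={3,4,5,6} D(Y)={2,3,5,6}: W {3,4,5,6}->{3,4,5}; Y {2,3,5,6}->{5,6}
So after constraint 1: D(W) = {3,4,5}

Answer: {3,4,5}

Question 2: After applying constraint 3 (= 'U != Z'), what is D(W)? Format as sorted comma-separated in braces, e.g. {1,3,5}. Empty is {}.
Constraint 1 (W < Y) on D(W)={3,4,5,6} D(Y)={2,3,5,6}: W {3,4,5,6}->{3,4,5}; Y {2,3,5,6}->{5,6}
Constraint 2 (Y != Z) on D(Y)={5,6} D(Z)={2,3,4}: no change
Constraint 3 (U != Z) on D(U)={2,3,4,5} D(Z)={2,3,4}: no change
So after constraint 3: D(W) = {3,4,5}

Answer: {3,4,5}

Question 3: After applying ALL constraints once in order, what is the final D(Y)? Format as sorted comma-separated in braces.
Answer: {5,6}

Derivation:
Constraint 1 (W < Y) on D(W)={3,4,5,6} D(Y)={2,3,5,6}: W {3,4,5,6}->{3,4,5}; Y {2,3,5,6}->{5,6}
Constraint 2 (Y != Z) on D(Y)={5,6} D(Z)={2,3,4}: no change
Constraint 3 (U != Z) on D(U)={2,3,4,5} D(Z)={2,3,4}: no change
So after all 3 constraints: D(Y) = {5,6}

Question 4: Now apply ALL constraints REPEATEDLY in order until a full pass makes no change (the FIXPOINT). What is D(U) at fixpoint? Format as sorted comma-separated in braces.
pass 0 (initial): D(U)={2,3,4,5}
pass 1: W {3,4,5,6}->{3,4,5}; Y {2,3,5,6}->{5,6}
pass 2: no change
Fixpoint after 2 passes: D(U) = {2,3,4,5}

Answer: {2,3,4,5}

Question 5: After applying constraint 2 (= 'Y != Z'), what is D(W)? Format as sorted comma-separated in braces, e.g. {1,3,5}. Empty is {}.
Constraint 1 (W < Y) on D(W)={3,4,5,6} D(Y)={2,3,5,6}: W {3,4,5,6}->{3,4,5}; Y {2,3,5,6}->{5,6}
Constraint 2 (Y != Z) on D(Y)={5,6} D(Z)={2,3,4}: no change
So after constraint 2: D(W) = {3,4,5}

Answer: {3,4,5}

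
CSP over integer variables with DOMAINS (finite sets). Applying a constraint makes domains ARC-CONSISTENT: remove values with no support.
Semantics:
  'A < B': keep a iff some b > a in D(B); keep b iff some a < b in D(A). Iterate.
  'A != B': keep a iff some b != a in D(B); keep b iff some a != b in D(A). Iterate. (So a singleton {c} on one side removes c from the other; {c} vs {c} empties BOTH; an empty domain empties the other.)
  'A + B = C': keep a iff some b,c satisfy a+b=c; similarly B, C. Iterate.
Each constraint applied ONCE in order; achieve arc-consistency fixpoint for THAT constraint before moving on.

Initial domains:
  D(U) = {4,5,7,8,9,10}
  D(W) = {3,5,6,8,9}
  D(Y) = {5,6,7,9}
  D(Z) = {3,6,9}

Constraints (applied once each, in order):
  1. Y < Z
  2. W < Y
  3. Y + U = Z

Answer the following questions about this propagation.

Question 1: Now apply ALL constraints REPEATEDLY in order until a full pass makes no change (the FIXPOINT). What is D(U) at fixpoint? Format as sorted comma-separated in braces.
Answer: {4}

Derivation:
pass 0 (initial): D(U)={4,5,7,8,9,10}
pass 1: U {4,5,7,8,9,10}->{4}; W {3,5,6,8,9}->{3,5,6}; Y {5,6,7,9}->{5}; Z {3,6,9}->{9}
pass 2: W {3,5,6}->{3}
pass 3: no change
Fixpoint after 3 passes: D(U) = {4}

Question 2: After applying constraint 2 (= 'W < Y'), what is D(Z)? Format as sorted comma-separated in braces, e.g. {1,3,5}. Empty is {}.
Constraint 1 (Y < Z) on D(Y)={5,6,7,9} D(Z)={3,6,9}: Y {5,6,7,9}->{5,6,7}; Z {3,6,9}->{6,9}
Constraint 2 (W < Y) on D(W)={3,5,6,8,9} D(Y)={5,6,7}: W {3,5,6,8,9}->{3,5,6}
So after constraint 2: D(Z) = {6,9}

Answer: {6,9}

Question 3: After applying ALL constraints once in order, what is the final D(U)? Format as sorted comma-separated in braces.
Answer: {4}

Derivation:
Constraint 1 (Y < Z) on D(Y)={5,6,7,9} D(Z)={3,6,9}: Y {5,6,7,9}->{5,6,7}; Z {3,6,9}->{6,9}
Constraint 2 (W < Y) on D(W)={3,5,6,8,9} D(Y)={5,6,7}: W {3,5,6,8,9}->{3,5,6}
Constraint 3 (Y + U = Z) on D(Y)={5,6,7} D(U)={4,5,7,8,9,10} D(Z)={6,9}: Y {5,6,7}->{5}; U {4,5,7,8,9,10}->{4}; Z {6,9}->{9}
So after all 3 constraints: D(U) = {4}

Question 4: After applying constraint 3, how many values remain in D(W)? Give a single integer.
Answer: 3

Derivation:
Constraint 1 (Y < Z) on D(Y)={5,6,7,9} D(Z)={3,6,9}: Y {5,6,7,9}->{5,6,7}; Z {3,6,9}->{6,9}
Constraint 2 (W < Y) on D(W)={3,5,6,8,9} D(Y)={5,6,7}: W {3,5,6,8,9}->{3,5,6}
Constraint 3 (Y + U = Z) on D(Y)={5,6,7} D(U)={4,5,7,8,9,10} D(Z)={6,9}: Y {5,6,7}->{5}; U {4,5,7,8,9,10}->{4}; Z {6,9}->{9}
So after constraint 3: D(W)={3,5,6}, size = 3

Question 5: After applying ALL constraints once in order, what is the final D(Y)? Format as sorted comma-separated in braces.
Answer: {5}

Derivation:
Constraint 1 (Y < Z) on D(Y)={5,6,7,9} D(Z)={3,6,9}: Y {5,6,7,9}->{5,6,7}; Z {3,6,9}->{6,9}
Constraint 2 (W < Y) on D(W)={3,5,6,8,9} D(Y)={5,6,7}: W {3,5,6,8,9}->{3,5,6}
Constraint 3 (Y + U = Z) on D(Y)={5,6,7} D(U)={4,5,7,8,9,10} D(Z)={6,9}: Y {5,6,7}->{5}; U {4,5,7,8,9,10}->{4}; Z {6,9}->{9}
So after all 3 constraints: D(Y) = {5}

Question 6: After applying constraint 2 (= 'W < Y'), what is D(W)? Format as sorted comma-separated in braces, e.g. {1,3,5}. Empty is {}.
Constraint 1 (Y < Z) on D(Y)={5,6,7,9} D(Z)={3,6,9}: Y {5,6,7,9}->{5,6,7}; Z {3,6,9}->{6,9}
Constraint 2 (W < Y) on D(W)={3,5,6,8,9} D(Y)={5,6,7}: W {3,5,6,8,9}->{3,5,6}
So after constraint 2: D(W) = {3,5,6}

Answer: {3,5,6}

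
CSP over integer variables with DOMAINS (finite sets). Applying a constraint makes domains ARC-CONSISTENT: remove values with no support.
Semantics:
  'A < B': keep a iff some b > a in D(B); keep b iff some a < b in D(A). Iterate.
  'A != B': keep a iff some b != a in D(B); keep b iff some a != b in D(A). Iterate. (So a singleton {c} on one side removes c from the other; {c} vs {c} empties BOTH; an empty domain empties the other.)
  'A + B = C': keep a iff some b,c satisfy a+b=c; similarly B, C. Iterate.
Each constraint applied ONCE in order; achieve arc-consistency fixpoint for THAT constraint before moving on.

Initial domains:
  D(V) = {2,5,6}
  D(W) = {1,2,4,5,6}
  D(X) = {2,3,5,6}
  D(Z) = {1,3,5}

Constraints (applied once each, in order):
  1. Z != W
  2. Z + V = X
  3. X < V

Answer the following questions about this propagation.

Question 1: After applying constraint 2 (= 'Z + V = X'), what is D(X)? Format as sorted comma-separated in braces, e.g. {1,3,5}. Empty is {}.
Answer: {3,5,6}

Derivation:
Constraint 1 (Z != W) on D(Z)={1,3,5} D(W)={1,2,4,5,6}: no change
Constraint 2 (Z + V = X) on D(Z)={1,3,5} D(V)={2,5,6} D(X)={2,3,5,6}: Z {1,3,5}->{1,3}; V {2,5,6}->{2,5}; X {2,3,5,6}->{3,5,6}
So after constraint 2: D(X) = {3,5,6}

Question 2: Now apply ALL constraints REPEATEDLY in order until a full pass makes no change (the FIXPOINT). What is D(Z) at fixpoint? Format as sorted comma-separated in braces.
pass 0 (initial): D(Z)={1,3,5}
pass 1: V {2,5,6}->{5}; X {2,3,5,6}->{3}; Z {1,3,5}->{1,3}
pass 2: V {5}->{}; X {3}->{}; Z {1,3}->{}
pass 3: W {1,2,4,5,6}->{}
pass 4: no change
Fixpoint after 4 passes: D(Z) = {}

Answer: {}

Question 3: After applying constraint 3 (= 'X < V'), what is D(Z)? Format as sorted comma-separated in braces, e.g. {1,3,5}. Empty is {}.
Answer: {1,3}

Derivation:
Constraint 1 (Z != W) on D(Z)={1,3,5} D(W)={1,2,4,5,6}: no change
Constraint 2 (Z + V = X) on D(Z)={1,3,5} D(V)={2,5,6} D(X)={2,3,5,6}: Z {1,3,5}->{1,3}; V {2,5,6}->{2,5}; X {2,3,5,6}->{3,5,6}
Constraint 3 (X < V) on D(X)={3,5,6} D(V)={2,5}: X {3,5,6}->{3}; V {2,5}->{5}
So after constraint 3: D(Z) = {1,3}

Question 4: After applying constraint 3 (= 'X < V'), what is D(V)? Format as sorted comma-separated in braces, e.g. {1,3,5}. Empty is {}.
Constraint 1 (Z != W) on D(Z)={1,3,5} D(W)={1,2,4,5,6}: no change
Constraint 2 (Z + V = X) on D(Z)={1,3,5} D(V)={2,5,6} D(X)={2,3,5,6}: Z {1,3,5}->{1,3}; V {2,5,6}->{2,5}; X {2,3,5,6}->{3,5,6}
Constraint 3 (X < V) on D(X)={3,5,6} D(V)={2,5}: X {3,5,6}->{3}; V {2,5}->{5}
So after constraint 3: D(V) = {5}

Answer: {5}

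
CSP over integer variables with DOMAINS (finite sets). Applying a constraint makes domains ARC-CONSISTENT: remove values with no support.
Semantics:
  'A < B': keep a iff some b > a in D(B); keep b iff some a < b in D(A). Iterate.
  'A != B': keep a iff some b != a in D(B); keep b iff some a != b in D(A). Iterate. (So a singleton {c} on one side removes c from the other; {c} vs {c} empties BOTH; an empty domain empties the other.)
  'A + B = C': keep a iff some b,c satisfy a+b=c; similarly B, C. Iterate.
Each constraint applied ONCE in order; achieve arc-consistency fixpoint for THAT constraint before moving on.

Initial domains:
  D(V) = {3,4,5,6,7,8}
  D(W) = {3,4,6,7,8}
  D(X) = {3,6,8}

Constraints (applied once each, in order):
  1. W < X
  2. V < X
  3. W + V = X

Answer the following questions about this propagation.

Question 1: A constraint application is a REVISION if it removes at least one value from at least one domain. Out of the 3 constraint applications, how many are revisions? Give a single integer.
Constraint 1 (W < X) on D(W)={3,4,6,7,8} D(X)={3,6,8}: W {3,4,6,7,8}->{3,4,6,7}; X {3,6,8}->{6,8} => REVISION
Constraint 2 (V < X) on D(V)={3,4,5,6,7,8} D(X)={6,8}: V {3,4,5,6,7,8}->{3,4,5,6,7} => REVISION
Constraint 3 (W + V = X) on D(W)={3,4,6,7} D(V)={3,4,5,6,7} D(X)={6,8}: W {3,4,6,7}->{3,4}; V {3,4,5,6,7}->{3,4,5} => REVISION
Total revisions = 3

Answer: 3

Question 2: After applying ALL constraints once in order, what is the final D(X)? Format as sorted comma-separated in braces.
Answer: {6,8}

Derivation:
Constraint 1 (W < X) on D(W)={3,4,6,7,8} D(X)={3,6,8}: W {3,4,6,7,8}->{3,4,6,7}; X {3,6,8}->{6,8}
Constraint 2 (V < X) on D(V)={3,4,5,6,7,8} D(X)={6,8}: V {3,4,5,6,7,8}->{3,4,5,6,7}
Constraint 3 (W + V = X) on D(W)={3,4,6,7} D(V)={3,4,5,6,7} D(X)={6,8}: W {3,4,6,7}->{3,4}; V {3,4,5,6,7}->{3,4,5}
So after all 3 constraints: D(X) = {6,8}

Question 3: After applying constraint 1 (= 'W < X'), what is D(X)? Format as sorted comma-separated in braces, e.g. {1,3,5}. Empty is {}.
Answer: {6,8}

Derivation:
Constraint 1 (W < X) on D(W)={3,4,6,7,8} D(X)={3,6,8}: W {3,4,6,7,8}->{3,4,6,7}; X {3,6,8}->{6,8}
So after constraint 1: D(X) = {6,8}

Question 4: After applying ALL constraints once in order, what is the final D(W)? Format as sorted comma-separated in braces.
Answer: {3,4}

Derivation:
Constraint 1 (W < X) on D(W)={3,4,6,7,8} D(X)={3,6,8}: W {3,4,6,7,8}->{3,4,6,7}; X {3,6,8}->{6,8}
Constraint 2 (V < X) on D(V)={3,4,5,6,7,8} D(X)={6,8}: V {3,4,5,6,7,8}->{3,4,5,6,7}
Constraint 3 (W + V = X) on D(W)={3,4,6,7} D(V)={3,4,5,6,7} D(X)={6,8}: W {3,4,6,7}->{3,4}; V {3,4,5,6,7}->{3,4,5}
So after all 3 constraints: D(W) = {3,4}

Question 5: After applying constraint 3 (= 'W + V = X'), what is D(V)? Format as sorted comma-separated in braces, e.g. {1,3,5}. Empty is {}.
Answer: {3,4,5}

Derivation:
Constraint 1 (W < X) on D(W)={3,4,6,7,8} D(X)={3,6,8}: W {3,4,6,7,8}->{3,4,6,7}; X {3,6,8}->{6,8}
Constraint 2 (V < X) on D(V)={3,4,5,6,7,8} D(X)={6,8}: V {3,4,5,6,7,8}->{3,4,5,6,7}
Constraint 3 (W + V = X) on D(W)={3,4,6,7} D(V)={3,4,5,6,7} D(X)={6,8}: W {3,4,6,7}->{3,4}; V {3,4,5,6,7}->{3,4,5}
So after constraint 3: D(V) = {3,4,5}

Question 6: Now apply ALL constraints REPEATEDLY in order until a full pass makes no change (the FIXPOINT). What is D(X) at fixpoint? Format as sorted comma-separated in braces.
pass 0 (initial): D(X)={3,6,8}
pass 1: V {3,4,5,6,7,8}->{3,4,5}; W {3,4,6,7,8}->{3,4}; X {3,6,8}->{6,8}
pass 2: no change
Fixpoint after 2 passes: D(X) = {6,8}

Answer: {6,8}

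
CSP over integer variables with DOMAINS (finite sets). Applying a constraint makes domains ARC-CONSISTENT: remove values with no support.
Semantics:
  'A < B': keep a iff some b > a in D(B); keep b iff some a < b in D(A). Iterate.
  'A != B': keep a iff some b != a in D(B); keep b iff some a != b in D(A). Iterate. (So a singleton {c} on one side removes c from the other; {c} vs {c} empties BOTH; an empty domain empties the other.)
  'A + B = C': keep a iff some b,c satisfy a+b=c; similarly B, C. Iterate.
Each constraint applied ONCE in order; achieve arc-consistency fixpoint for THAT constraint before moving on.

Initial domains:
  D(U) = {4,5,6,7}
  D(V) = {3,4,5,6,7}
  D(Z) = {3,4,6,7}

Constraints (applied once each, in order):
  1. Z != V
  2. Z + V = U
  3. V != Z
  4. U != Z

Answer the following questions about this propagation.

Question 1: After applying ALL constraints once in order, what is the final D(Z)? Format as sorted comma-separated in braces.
Answer: {3,4}

Derivation:
Constraint 1 (Z != V) on D(Z)={3,4,6,7} D(V)={3,4,5,6,7}: no change
Constraint 2 (Z + V = U) on D(Z)={3,4,6,7} D(V)={3,4,5,6,7} D(U)={4,5,6,7}: Z {3,4,6,7}->{3,4}; V {3,4,5,6,7}->{3,4}; U {4,5,6,7}->{6,7}
Constraint 3 (V != Z) on D(V)={3,4} D(Z)={3,4}: no change
Constraint 4 (U != Z) on D(U)={6,7} D(Z)={3,4}: no change
So after all 4 constraints: D(Z) = {3,4}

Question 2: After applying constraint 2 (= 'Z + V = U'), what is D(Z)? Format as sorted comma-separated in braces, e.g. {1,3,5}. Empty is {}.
Answer: {3,4}

Derivation:
Constraint 1 (Z != V) on D(Z)={3,4,6,7} D(V)={3,4,5,6,7}: no change
Constraint 2 (Z + V = U) on D(Z)={3,4,6,7} D(V)={3,4,5,6,7} D(U)={4,5,6,7}: Z {3,4,6,7}->{3,4}; V {3,4,5,6,7}->{3,4}; U {4,5,6,7}->{6,7}
So after constraint 2: D(Z) = {3,4}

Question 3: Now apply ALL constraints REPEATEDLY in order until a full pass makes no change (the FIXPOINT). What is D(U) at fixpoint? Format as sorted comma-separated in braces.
pass 0 (initial): D(U)={4,5,6,7}
pass 1: U {4,5,6,7}->{6,7}; V {3,4,5,6,7}->{3,4}; Z {3,4,6,7}->{3,4}
pass 2: no change
Fixpoint after 2 passes: D(U) = {6,7}

Answer: {6,7}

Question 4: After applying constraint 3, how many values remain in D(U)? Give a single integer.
Constraint 1 (Z != V) on D(Z)={3,4,6,7} D(V)={3,4,5,6,7}: no change
Constraint 2 (Z + V = U) on D(Z)={3,4,6,7} D(V)={3,4,5,6,7} D(U)={4,5,6,7}: Z {3,4,6,7}->{3,4}; V {3,4,5,6,7}->{3,4}; U {4,5,6,7}->{6,7}
Constraint 3 (V != Z) on D(V)={3,4} D(Z)={3,4}: no change
So after constraint 3: D(U)={6,7}, size = 2

Answer: 2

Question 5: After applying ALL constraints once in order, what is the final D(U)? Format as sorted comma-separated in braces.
Constraint 1 (Z != V) on D(Z)={3,4,6,7} D(V)={3,4,5,6,7}: no change
Constraint 2 (Z + V = U) on D(Z)={3,4,6,7} D(V)={3,4,5,6,7} D(U)={4,5,6,7}: Z {3,4,6,7}->{3,4}; V {3,4,5,6,7}->{3,4}; U {4,5,6,7}->{6,7}
Constraint 3 (V != Z) on D(V)={3,4} D(Z)={3,4}: no change
Constraint 4 (U != Z) on D(U)={6,7} D(Z)={3,4}: no change
So after all 4 constraints: D(U) = {6,7}

Answer: {6,7}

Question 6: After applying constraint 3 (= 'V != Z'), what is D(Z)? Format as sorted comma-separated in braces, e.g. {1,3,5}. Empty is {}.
Answer: {3,4}

Derivation:
Constraint 1 (Z != V) on D(Z)={3,4,6,7} D(V)={3,4,5,6,7}: no change
Constraint 2 (Z + V = U) on D(Z)={3,4,6,7} D(V)={3,4,5,6,7} D(U)={4,5,6,7}: Z {3,4,6,7}->{3,4}; V {3,4,5,6,7}->{3,4}; U {4,5,6,7}->{6,7}
Constraint 3 (V != Z) on D(V)={3,4} D(Z)={3,4}: no change
So after constraint 3: D(Z) = {3,4}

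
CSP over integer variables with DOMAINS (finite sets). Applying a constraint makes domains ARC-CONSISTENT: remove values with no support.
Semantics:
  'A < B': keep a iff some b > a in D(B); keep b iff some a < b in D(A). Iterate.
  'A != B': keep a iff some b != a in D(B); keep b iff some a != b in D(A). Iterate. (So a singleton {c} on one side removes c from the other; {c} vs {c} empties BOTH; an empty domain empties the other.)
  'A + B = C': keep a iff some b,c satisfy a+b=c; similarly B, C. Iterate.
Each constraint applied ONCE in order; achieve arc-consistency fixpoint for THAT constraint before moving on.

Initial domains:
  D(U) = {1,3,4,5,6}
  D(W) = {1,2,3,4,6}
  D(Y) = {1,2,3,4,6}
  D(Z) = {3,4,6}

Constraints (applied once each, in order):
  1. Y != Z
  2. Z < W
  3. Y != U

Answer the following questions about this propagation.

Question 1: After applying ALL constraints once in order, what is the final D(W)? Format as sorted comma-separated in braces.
Answer: {4,6}

Derivation:
Constraint 1 (Y != Z) on D(Y)={1,2,3,4,6} D(Z)={3,4,6}: no change
Constraint 2 (Z < W) on D(Z)={3,4,6} D(W)={1,2,3,4,6}: Z {3,4,6}->{3,4}; W {1,2,3,4,6}->{4,6}
Constraint 3 (Y != U) on D(Y)={1,2,3,4,6} D(U)={1,3,4,5,6}: no change
So after all 3 constraints: D(W) = {4,6}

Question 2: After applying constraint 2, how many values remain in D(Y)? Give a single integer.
Answer: 5

Derivation:
Constraint 1 (Y != Z) on D(Y)={1,2,3,4,6} D(Z)={3,4,6}: no change
Constraint 2 (Z < W) on D(Z)={3,4,6} D(W)={1,2,3,4,6}: Z {3,4,6}->{3,4}; W {1,2,3,4,6}->{4,6}
So after constraint 2: D(Y)={1,2,3,4,6}, size = 5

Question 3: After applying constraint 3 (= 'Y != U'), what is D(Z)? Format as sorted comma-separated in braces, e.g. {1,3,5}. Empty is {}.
Answer: {3,4}

Derivation:
Constraint 1 (Y != Z) on D(Y)={1,2,3,4,6} D(Z)={3,4,6}: no change
Constraint 2 (Z < W) on D(Z)={3,4,6} D(W)={1,2,3,4,6}: Z {3,4,6}->{3,4}; W {1,2,3,4,6}->{4,6}
Constraint 3 (Y != U) on D(Y)={1,2,3,4,6} D(U)={1,3,4,5,6}: no change
So after constraint 3: D(Z) = {3,4}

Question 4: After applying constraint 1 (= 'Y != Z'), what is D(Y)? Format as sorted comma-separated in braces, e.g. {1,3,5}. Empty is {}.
Answer: {1,2,3,4,6}

Derivation:
Constraint 1 (Y != Z) on D(Y)={1,2,3,4,6} D(Z)={3,4,6}: no change
So after constraint 1: D(Y) = {1,2,3,4,6}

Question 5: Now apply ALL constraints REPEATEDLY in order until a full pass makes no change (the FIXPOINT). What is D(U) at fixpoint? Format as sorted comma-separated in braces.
Answer: {1,3,4,5,6}

Derivation:
pass 0 (initial): D(U)={1,3,4,5,6}
pass 1: W {1,2,3,4,6}->{4,6}; Z {3,4,6}->{3,4}
pass 2: no change
Fixpoint after 2 passes: D(U) = {1,3,4,5,6}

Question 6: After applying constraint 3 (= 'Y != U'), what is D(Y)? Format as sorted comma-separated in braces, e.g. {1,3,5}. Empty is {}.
Answer: {1,2,3,4,6}

Derivation:
Constraint 1 (Y != Z) on D(Y)={1,2,3,4,6} D(Z)={3,4,6}: no change
Constraint 2 (Z < W) on D(Z)={3,4,6} D(W)={1,2,3,4,6}: Z {3,4,6}->{3,4}; W {1,2,3,4,6}->{4,6}
Constraint 3 (Y != U) on D(Y)={1,2,3,4,6} D(U)={1,3,4,5,6}: no change
So after constraint 3: D(Y) = {1,2,3,4,6}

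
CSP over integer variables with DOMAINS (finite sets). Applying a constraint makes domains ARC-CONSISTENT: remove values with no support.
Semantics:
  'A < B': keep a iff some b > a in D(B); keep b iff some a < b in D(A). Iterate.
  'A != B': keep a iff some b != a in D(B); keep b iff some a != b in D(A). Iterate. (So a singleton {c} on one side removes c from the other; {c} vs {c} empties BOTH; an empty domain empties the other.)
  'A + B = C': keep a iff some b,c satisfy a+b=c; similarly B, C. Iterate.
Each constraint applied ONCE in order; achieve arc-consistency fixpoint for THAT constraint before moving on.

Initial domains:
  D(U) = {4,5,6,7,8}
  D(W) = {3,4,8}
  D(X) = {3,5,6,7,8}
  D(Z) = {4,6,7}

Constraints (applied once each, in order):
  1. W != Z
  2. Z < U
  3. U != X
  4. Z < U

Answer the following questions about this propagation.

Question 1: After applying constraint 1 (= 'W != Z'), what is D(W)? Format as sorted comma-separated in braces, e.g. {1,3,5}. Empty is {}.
Constraint 1 (W != Z) on D(W)={3,4,8} D(Z)={4,6,7}: no change
So after constraint 1: D(W) = {3,4,8}

Answer: {3,4,8}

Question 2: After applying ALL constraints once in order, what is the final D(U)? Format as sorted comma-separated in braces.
Constraint 1 (W != Z) on D(W)={3,4,8} D(Z)={4,6,7}: no change
Constraint 2 (Z < U) on D(Z)={4,6,7} D(U)={4,5,6,7,8}: U {4,5,6,7,8}->{5,6,7,8}
Constraint 3 (U != X) on D(U)={5,6,7,8} D(X)={3,5,6,7,8}: no change
Constraint 4 (Z < U) on D(Z)={4,6,7} D(U)={5,6,7,8}: no change
So after all 4 constraints: D(U) = {5,6,7,8}

Answer: {5,6,7,8}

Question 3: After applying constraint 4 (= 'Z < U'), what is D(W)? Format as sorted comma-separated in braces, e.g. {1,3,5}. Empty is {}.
Constraint 1 (W != Z) on D(W)={3,4,8} D(Z)={4,6,7}: no change
Constraint 2 (Z < U) on D(Z)={4,6,7} D(U)={4,5,6,7,8}: U {4,5,6,7,8}->{5,6,7,8}
Constraint 3 (U != X) on D(U)={5,6,7,8} D(X)={3,5,6,7,8}: no change
Constraint 4 (Z < U) on D(Z)={4,6,7} D(U)={5,6,7,8}: no change
So after constraint 4: D(W) = {3,4,8}

Answer: {3,4,8}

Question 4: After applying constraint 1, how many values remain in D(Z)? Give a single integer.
Constraint 1 (W != Z) on D(W)={3,4,8} D(Z)={4,6,7}: no change
So after constraint 1: D(Z)={4,6,7}, size = 3

Answer: 3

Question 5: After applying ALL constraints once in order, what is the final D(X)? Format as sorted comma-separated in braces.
Answer: {3,5,6,7,8}

Derivation:
Constraint 1 (W != Z) on D(W)={3,4,8} D(Z)={4,6,7}: no change
Constraint 2 (Z < U) on D(Z)={4,6,7} D(U)={4,5,6,7,8}: U {4,5,6,7,8}->{5,6,7,8}
Constraint 3 (U != X) on D(U)={5,6,7,8} D(X)={3,5,6,7,8}: no change
Constraint 4 (Z < U) on D(Z)={4,6,7} D(U)={5,6,7,8}: no change
So after all 4 constraints: D(X) = {3,5,6,7,8}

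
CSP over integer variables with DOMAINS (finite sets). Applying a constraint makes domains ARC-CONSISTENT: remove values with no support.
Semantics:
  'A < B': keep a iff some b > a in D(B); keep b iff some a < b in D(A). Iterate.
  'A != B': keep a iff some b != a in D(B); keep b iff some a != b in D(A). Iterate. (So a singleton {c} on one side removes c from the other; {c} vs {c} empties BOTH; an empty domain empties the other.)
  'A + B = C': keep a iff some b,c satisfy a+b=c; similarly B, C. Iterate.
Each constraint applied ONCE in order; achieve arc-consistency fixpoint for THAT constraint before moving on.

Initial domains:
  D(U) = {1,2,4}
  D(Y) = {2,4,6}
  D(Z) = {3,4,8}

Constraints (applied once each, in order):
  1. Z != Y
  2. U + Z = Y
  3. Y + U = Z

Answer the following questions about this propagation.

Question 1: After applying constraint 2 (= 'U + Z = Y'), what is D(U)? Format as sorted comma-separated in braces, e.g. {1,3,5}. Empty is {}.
Constraint 1 (Z != Y) on D(Z)={3,4,8} D(Y)={2,4,6}: no change
Constraint 2 (U + Z = Y) on D(U)={1,2,4} D(Z)={3,4,8} D(Y)={2,4,6}: U {1,2,4}->{1,2}; Z {3,4,8}->{3,4}; Y {2,4,6}->{4,6}
So after constraint 2: D(U) = {1,2}

Answer: {1,2}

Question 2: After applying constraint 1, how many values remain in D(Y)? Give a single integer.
Answer: 3

Derivation:
Constraint 1 (Z != Y) on D(Z)={3,4,8} D(Y)={2,4,6}: no change
So after constraint 1: D(Y)={2,4,6}, size = 3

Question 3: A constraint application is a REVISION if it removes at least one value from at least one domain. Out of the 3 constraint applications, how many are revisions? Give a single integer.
Constraint 1 (Z != Y) on D(Z)={3,4,8} D(Y)={2,4,6}: no change => not a revision
Constraint 2 (U + Z = Y) on D(U)={1,2,4} D(Z)={3,4,8} D(Y)={2,4,6}: U {1,2,4}->{1,2}; Z {3,4,8}->{3,4}; Y {2,4,6}->{4,6} => REVISION
Constraint 3 (Y + U = Z) on D(Y)={4,6} D(U)={1,2} D(Z)={3,4}: Y {4,6}->{}; U {1,2}->{}; Z {3,4}->{} => REVISION
Total revisions = 2

Answer: 2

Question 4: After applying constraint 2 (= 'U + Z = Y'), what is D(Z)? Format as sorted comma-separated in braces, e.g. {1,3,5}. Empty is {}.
Answer: {3,4}

Derivation:
Constraint 1 (Z != Y) on D(Z)={3,4,8} D(Y)={2,4,6}: no change
Constraint 2 (U + Z = Y) on D(U)={1,2,4} D(Z)={3,4,8} D(Y)={2,4,6}: U {1,2,4}->{1,2}; Z {3,4,8}->{3,4}; Y {2,4,6}->{4,6}
So after constraint 2: D(Z) = {3,4}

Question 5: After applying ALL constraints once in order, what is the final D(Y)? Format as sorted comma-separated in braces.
Constraint 1 (Z != Y) on D(Z)={3,4,8} D(Y)={2,4,6}: no change
Constraint 2 (U + Z = Y) on D(U)={1,2,4} D(Z)={3,4,8} D(Y)={2,4,6}: U {1,2,4}->{1,2}; Z {3,4,8}->{3,4}; Y {2,4,6}->{4,6}
Constraint 3 (Y + U = Z) on D(Y)={4,6} D(U)={1,2} D(Z)={3,4}: Y {4,6}->{}; U {1,2}->{}; Z {3,4}->{}
So after all 3 constraints: D(Y) = {}

Answer: {}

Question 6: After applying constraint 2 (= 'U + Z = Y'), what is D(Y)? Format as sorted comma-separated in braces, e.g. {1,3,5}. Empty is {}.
Answer: {4,6}

Derivation:
Constraint 1 (Z != Y) on D(Z)={3,4,8} D(Y)={2,4,6}: no change
Constraint 2 (U + Z = Y) on D(U)={1,2,4} D(Z)={3,4,8} D(Y)={2,4,6}: U {1,2,4}->{1,2}; Z {3,4,8}->{3,4}; Y {2,4,6}->{4,6}
So after constraint 2: D(Y) = {4,6}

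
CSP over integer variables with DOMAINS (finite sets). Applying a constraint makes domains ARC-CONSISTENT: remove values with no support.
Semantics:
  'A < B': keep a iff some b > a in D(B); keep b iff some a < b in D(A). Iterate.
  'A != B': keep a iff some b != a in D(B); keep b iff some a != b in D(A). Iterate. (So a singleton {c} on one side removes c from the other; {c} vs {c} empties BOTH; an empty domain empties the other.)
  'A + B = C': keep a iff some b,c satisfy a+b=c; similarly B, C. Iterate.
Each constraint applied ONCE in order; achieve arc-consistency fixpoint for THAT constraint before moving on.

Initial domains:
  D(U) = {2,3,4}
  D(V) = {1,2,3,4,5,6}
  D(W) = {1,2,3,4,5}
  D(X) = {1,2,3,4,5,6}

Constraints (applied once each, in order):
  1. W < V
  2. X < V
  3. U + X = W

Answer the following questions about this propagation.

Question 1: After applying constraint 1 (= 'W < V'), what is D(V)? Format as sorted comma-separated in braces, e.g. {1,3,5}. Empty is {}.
Answer: {2,3,4,5,6}

Derivation:
Constraint 1 (W < V) on D(W)={1,2,3,4,5} D(V)={1,2,3,4,5,6}: V {1,2,3,4,5,6}->{2,3,4,5,6}
So after constraint 1: D(V) = {2,3,4,5,6}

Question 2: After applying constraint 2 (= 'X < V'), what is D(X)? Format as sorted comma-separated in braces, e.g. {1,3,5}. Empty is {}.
Constraint 1 (W < V) on D(W)={1,2,3,4,5} D(V)={1,2,3,4,5,6}: V {1,2,3,4,5,6}->{2,3,4,5,6}
Constraint 2 (X < V) on D(X)={1,2,3,4,5,6} D(V)={2,3,4,5,6}: X {1,2,3,4,5,6}->{1,2,3,4,5}
So after constraint 2: D(X) = {1,2,3,4,5}

Answer: {1,2,3,4,5}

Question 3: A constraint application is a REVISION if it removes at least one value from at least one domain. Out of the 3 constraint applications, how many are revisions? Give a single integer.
Answer: 3

Derivation:
Constraint 1 (W < V) on D(W)={1,2,3,4,5} D(V)={1,2,3,4,5,6}: V {1,2,3,4,5,6}->{2,3,4,5,6} => REVISION
Constraint 2 (X < V) on D(X)={1,2,3,4,5,6} D(V)={2,3,4,5,6}: X {1,2,3,4,5,6}->{1,2,3,4,5} => REVISION
Constraint 3 (U + X = W) on D(U)={2,3,4} D(X)={1,2,3,4,5} D(W)={1,2,3,4,5}: X {1,2,3,4,5}->{1,2,3}; W {1,2,3,4,5}->{3,4,5} => REVISION
Total revisions = 3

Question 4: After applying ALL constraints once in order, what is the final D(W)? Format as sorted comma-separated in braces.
Answer: {3,4,5}

Derivation:
Constraint 1 (W < V) on D(W)={1,2,3,4,5} D(V)={1,2,3,4,5,6}: V {1,2,3,4,5,6}->{2,3,4,5,6}
Constraint 2 (X < V) on D(X)={1,2,3,4,5,6} D(V)={2,3,4,5,6}: X {1,2,3,4,5,6}->{1,2,3,4,5}
Constraint 3 (U + X = W) on D(U)={2,3,4} D(X)={1,2,3,4,5} D(W)={1,2,3,4,5}: X {1,2,3,4,5}->{1,2,3}; W {1,2,3,4,5}->{3,4,5}
So after all 3 constraints: D(W) = {3,4,5}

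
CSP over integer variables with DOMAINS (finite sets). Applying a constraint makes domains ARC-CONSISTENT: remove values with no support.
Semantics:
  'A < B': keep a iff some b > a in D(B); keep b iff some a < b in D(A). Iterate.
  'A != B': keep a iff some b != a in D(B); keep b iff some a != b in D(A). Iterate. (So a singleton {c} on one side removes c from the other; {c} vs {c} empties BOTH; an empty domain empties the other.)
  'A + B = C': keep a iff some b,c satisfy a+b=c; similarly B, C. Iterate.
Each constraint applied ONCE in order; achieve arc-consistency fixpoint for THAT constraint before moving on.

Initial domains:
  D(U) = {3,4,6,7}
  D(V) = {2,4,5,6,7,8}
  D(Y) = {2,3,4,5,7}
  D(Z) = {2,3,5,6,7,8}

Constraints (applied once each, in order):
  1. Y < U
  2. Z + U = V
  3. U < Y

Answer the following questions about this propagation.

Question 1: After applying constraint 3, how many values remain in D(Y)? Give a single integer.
Answer: 2

Derivation:
Constraint 1 (Y < U) on D(Y)={2,3,4,5,7} D(U)={3,4,6,7}: Y {2,3,4,5,7}->{2,3,4,5}
Constraint 2 (Z + U = V) on D(Z)={2,3,5,6,7,8} D(U)={3,4,6,7} D(V)={2,4,5,6,7,8}: Z {2,3,5,6,7,8}->{2,3,5}; U {3,4,6,7}->{3,4,6}; V {2,4,5,6,7,8}->{5,6,7,8}
Constraint 3 (U < Y) on D(U)={3,4,6} D(Y)={2,3,4,5}: U {3,4,6}->{3,4}; Y {2,3,4,5}->{4,5}
So after constraint 3: D(Y)={4,5}, size = 2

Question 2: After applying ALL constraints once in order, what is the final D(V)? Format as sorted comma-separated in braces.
Answer: {5,6,7,8}

Derivation:
Constraint 1 (Y < U) on D(Y)={2,3,4,5,7} D(U)={3,4,6,7}: Y {2,3,4,5,7}->{2,3,4,5}
Constraint 2 (Z + U = V) on D(Z)={2,3,5,6,7,8} D(U)={3,4,6,7} D(V)={2,4,5,6,7,8}: Z {2,3,5,6,7,8}->{2,3,5}; U {3,4,6,7}->{3,4,6}; V {2,4,5,6,7,8}->{5,6,7,8}
Constraint 3 (U < Y) on D(U)={3,4,6} D(Y)={2,3,4,5}: U {3,4,6}->{3,4}; Y {2,3,4,5}->{4,5}
So after all 3 constraints: D(V) = {5,6,7,8}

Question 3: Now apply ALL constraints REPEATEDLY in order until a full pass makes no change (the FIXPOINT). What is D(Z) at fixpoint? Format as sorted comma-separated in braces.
Answer: {}

Derivation:
pass 0 (initial): D(Z)={2,3,5,6,7,8}
pass 1: U {3,4,6,7}->{3,4}; V {2,4,5,6,7,8}->{5,6,7,8}; Y {2,3,4,5,7}->{4,5}; Z {2,3,5,6,7,8}->{2,3,5}
pass 2: U {3,4}->{}; V {5,6,7,8}->{}; Y {4,5}->{}; Z {2,3,5}->{}
pass 3: no change
Fixpoint after 3 passes: D(Z) = {}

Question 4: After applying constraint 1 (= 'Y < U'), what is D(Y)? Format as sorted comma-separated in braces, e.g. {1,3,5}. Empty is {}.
Answer: {2,3,4,5}

Derivation:
Constraint 1 (Y < U) on D(Y)={2,3,4,5,7} D(U)={3,4,6,7}: Y {2,3,4,5,7}->{2,3,4,5}
So after constraint 1: D(Y) = {2,3,4,5}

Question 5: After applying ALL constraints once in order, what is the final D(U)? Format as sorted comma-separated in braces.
Answer: {3,4}

Derivation:
Constraint 1 (Y < U) on D(Y)={2,3,4,5,7} D(U)={3,4,6,7}: Y {2,3,4,5,7}->{2,3,4,5}
Constraint 2 (Z + U = V) on D(Z)={2,3,5,6,7,8} D(U)={3,4,6,7} D(V)={2,4,5,6,7,8}: Z {2,3,5,6,7,8}->{2,3,5}; U {3,4,6,7}->{3,4,6}; V {2,4,5,6,7,8}->{5,6,7,8}
Constraint 3 (U < Y) on D(U)={3,4,6} D(Y)={2,3,4,5}: U {3,4,6}->{3,4}; Y {2,3,4,5}->{4,5}
So after all 3 constraints: D(U) = {3,4}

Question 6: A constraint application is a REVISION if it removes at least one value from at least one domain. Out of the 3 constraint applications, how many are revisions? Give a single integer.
Constraint 1 (Y < U) on D(Y)={2,3,4,5,7} D(U)={3,4,6,7}: Y {2,3,4,5,7}->{2,3,4,5} => REVISION
Constraint 2 (Z + U = V) on D(Z)={2,3,5,6,7,8} D(U)={3,4,6,7} D(V)={2,4,5,6,7,8}: Z {2,3,5,6,7,8}->{2,3,5}; U {3,4,6,7}->{3,4,6}; V {2,4,5,6,7,8}->{5,6,7,8} => REVISION
Constraint 3 (U < Y) on D(U)={3,4,6} D(Y)={2,3,4,5}: U {3,4,6}->{3,4}; Y {2,3,4,5}->{4,5} => REVISION
Total revisions = 3

Answer: 3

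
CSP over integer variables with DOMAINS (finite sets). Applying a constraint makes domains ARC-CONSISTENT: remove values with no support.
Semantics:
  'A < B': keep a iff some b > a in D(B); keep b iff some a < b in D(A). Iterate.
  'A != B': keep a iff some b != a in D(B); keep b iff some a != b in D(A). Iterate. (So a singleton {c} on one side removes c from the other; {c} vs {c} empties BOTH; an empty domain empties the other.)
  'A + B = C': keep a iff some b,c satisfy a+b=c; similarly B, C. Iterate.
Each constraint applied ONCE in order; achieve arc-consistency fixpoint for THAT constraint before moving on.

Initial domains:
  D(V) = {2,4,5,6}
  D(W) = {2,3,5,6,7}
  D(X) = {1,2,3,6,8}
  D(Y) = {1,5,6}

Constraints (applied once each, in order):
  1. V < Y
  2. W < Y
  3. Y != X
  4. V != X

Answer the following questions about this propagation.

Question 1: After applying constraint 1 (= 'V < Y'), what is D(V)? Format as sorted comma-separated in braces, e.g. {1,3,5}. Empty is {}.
Constraint 1 (V < Y) on D(V)={2,4,5,6} D(Y)={1,5,6}: V {2,4,5,6}->{2,4,5}; Y {1,5,6}->{5,6}
So after constraint 1: D(V) = {2,4,5}

Answer: {2,4,5}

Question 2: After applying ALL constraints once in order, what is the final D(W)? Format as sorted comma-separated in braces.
Constraint 1 (V < Y) on D(V)={2,4,5,6} D(Y)={1,5,6}: V {2,4,5,6}->{2,4,5}; Y {1,5,6}->{5,6}
Constraint 2 (W < Y) on D(W)={2,3,5,6,7} D(Y)={5,6}: W {2,3,5,6,7}->{2,3,5}
Constraint 3 (Y != X) on D(Y)={5,6} D(X)={1,2,3,6,8}: no change
Constraint 4 (V != X) on D(V)={2,4,5} D(X)={1,2,3,6,8}: no change
So after all 4 constraints: D(W) = {2,3,5}

Answer: {2,3,5}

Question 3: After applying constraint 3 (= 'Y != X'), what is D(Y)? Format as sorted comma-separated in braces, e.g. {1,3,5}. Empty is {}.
Answer: {5,6}

Derivation:
Constraint 1 (V < Y) on D(V)={2,4,5,6} D(Y)={1,5,6}: V {2,4,5,6}->{2,4,5}; Y {1,5,6}->{5,6}
Constraint 2 (W < Y) on D(W)={2,3,5,6,7} D(Y)={5,6}: W {2,3,5,6,7}->{2,3,5}
Constraint 3 (Y != X) on D(Y)={5,6} D(X)={1,2,3,6,8}: no change
So after constraint 3: D(Y) = {5,6}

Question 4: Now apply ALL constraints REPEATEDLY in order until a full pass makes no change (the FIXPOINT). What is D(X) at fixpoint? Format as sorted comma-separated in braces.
Answer: {1,2,3,6,8}

Derivation:
pass 0 (initial): D(X)={1,2,3,6,8}
pass 1: V {2,4,5,6}->{2,4,5}; W {2,3,5,6,7}->{2,3,5}; Y {1,5,6}->{5,6}
pass 2: no change
Fixpoint after 2 passes: D(X) = {1,2,3,6,8}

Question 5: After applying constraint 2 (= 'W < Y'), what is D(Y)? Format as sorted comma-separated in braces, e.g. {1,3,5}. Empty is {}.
Answer: {5,6}

Derivation:
Constraint 1 (V < Y) on D(V)={2,4,5,6} D(Y)={1,5,6}: V {2,4,5,6}->{2,4,5}; Y {1,5,6}->{5,6}
Constraint 2 (W < Y) on D(W)={2,3,5,6,7} D(Y)={5,6}: W {2,3,5,6,7}->{2,3,5}
So after constraint 2: D(Y) = {5,6}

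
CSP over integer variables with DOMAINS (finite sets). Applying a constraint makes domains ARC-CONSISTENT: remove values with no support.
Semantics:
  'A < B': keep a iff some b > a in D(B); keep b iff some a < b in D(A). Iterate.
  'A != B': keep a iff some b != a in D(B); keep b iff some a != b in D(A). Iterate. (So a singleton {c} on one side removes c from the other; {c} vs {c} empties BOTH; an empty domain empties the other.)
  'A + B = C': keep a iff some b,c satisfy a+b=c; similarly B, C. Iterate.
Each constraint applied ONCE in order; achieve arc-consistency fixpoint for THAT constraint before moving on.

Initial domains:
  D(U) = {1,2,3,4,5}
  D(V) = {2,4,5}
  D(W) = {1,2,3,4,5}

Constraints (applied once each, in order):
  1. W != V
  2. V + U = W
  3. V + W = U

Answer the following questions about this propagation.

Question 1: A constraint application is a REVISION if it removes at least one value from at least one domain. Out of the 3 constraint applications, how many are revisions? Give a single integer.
Constraint 1 (W != V) on D(W)={1,2,3,4,5} D(V)={2,4,5}: no change => not a revision
Constraint 2 (V + U = W) on D(V)={2,4,5} D(U)={1,2,3,4,5} D(W)={1,2,3,4,5}: V {2,4,5}->{2,4}; U {1,2,3,4,5}->{1,2,3}; W {1,2,3,4,5}->{3,4,5} => REVISION
Constraint 3 (V + W = U) on D(V)={2,4} D(W)={3,4,5} D(U)={1,2,3}: V {2,4}->{}; W {3,4,5}->{}; U {1,2,3}->{} => REVISION
Total revisions = 2

Answer: 2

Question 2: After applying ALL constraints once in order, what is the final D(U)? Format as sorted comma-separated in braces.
Constraint 1 (W != V) on D(W)={1,2,3,4,5} D(V)={2,4,5}: no change
Constraint 2 (V + U = W) on D(V)={2,4,5} D(U)={1,2,3,4,5} D(W)={1,2,3,4,5}: V {2,4,5}->{2,4}; U {1,2,3,4,5}->{1,2,3}; W {1,2,3,4,5}->{3,4,5}
Constraint 3 (V + W = U) on D(V)={2,4} D(W)={3,4,5} D(U)={1,2,3}: V {2,4}->{}; W {3,4,5}->{}; U {1,2,3}->{}
So after all 3 constraints: D(U) = {}

Answer: {}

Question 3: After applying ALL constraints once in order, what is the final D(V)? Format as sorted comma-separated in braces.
Constraint 1 (W != V) on D(W)={1,2,3,4,5} D(V)={2,4,5}: no change
Constraint 2 (V + U = W) on D(V)={2,4,5} D(U)={1,2,3,4,5} D(W)={1,2,3,4,5}: V {2,4,5}->{2,4}; U {1,2,3,4,5}->{1,2,3}; W {1,2,3,4,5}->{3,4,5}
Constraint 3 (V + W = U) on D(V)={2,4} D(W)={3,4,5} D(U)={1,2,3}: V {2,4}->{}; W {3,4,5}->{}; U {1,2,3}->{}
So after all 3 constraints: D(V) = {}

Answer: {}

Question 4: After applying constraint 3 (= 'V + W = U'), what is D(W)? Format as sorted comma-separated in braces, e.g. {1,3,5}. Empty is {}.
Answer: {}

Derivation:
Constraint 1 (W != V) on D(W)={1,2,3,4,5} D(V)={2,4,5}: no change
Constraint 2 (V + U = W) on D(V)={2,4,5} D(U)={1,2,3,4,5} D(W)={1,2,3,4,5}: V {2,4,5}->{2,4}; U {1,2,3,4,5}->{1,2,3}; W {1,2,3,4,5}->{3,4,5}
Constraint 3 (V + W = U) on D(V)={2,4} D(W)={3,4,5} D(U)={1,2,3}: V {2,4}->{}; W {3,4,5}->{}; U {1,2,3}->{}
So after constraint 3: D(W) = {}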